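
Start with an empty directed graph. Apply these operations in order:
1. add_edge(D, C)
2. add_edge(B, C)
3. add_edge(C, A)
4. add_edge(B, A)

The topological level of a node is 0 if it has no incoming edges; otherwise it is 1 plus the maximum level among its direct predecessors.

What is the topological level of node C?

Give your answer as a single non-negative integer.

Answer: 1

Derivation:
Op 1: add_edge(D, C). Edges now: 1
Op 2: add_edge(B, C). Edges now: 2
Op 3: add_edge(C, A). Edges now: 3
Op 4: add_edge(B, A). Edges now: 4
Compute levels (Kahn BFS):
  sources (in-degree 0): B, D
  process B: level=0
    B->A: in-degree(A)=1, level(A)>=1
    B->C: in-degree(C)=1, level(C)>=1
  process D: level=0
    D->C: in-degree(C)=0, level(C)=1, enqueue
  process C: level=1
    C->A: in-degree(A)=0, level(A)=2, enqueue
  process A: level=2
All levels: A:2, B:0, C:1, D:0
level(C) = 1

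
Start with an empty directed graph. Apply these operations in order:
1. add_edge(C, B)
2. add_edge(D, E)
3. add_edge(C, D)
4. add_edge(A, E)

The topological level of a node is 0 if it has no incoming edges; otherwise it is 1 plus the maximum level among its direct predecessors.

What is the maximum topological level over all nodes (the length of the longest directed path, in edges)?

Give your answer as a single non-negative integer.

Op 1: add_edge(C, B). Edges now: 1
Op 2: add_edge(D, E). Edges now: 2
Op 3: add_edge(C, D). Edges now: 3
Op 4: add_edge(A, E). Edges now: 4
Compute levels (Kahn BFS):
  sources (in-degree 0): A, C
  process A: level=0
    A->E: in-degree(E)=1, level(E)>=1
  process C: level=0
    C->B: in-degree(B)=0, level(B)=1, enqueue
    C->D: in-degree(D)=0, level(D)=1, enqueue
  process B: level=1
  process D: level=1
    D->E: in-degree(E)=0, level(E)=2, enqueue
  process E: level=2
All levels: A:0, B:1, C:0, D:1, E:2
max level = 2

Answer: 2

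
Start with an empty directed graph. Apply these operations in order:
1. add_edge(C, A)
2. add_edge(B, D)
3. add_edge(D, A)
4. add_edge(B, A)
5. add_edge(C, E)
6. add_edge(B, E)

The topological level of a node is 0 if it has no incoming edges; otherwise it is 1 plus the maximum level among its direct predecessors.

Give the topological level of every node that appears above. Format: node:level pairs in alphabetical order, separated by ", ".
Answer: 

Op 1: add_edge(C, A). Edges now: 1
Op 2: add_edge(B, D). Edges now: 2
Op 3: add_edge(D, A). Edges now: 3
Op 4: add_edge(B, A). Edges now: 4
Op 5: add_edge(C, E). Edges now: 5
Op 6: add_edge(B, E). Edges now: 6
Compute levels (Kahn BFS):
  sources (in-degree 0): B, C
  process B: level=0
    B->A: in-degree(A)=2, level(A)>=1
    B->D: in-degree(D)=0, level(D)=1, enqueue
    B->E: in-degree(E)=1, level(E)>=1
  process C: level=0
    C->A: in-degree(A)=1, level(A)>=1
    C->E: in-degree(E)=0, level(E)=1, enqueue
  process D: level=1
    D->A: in-degree(A)=0, level(A)=2, enqueue
  process E: level=1
  process A: level=2
All levels: A:2, B:0, C:0, D:1, E:1

Answer: A:2, B:0, C:0, D:1, E:1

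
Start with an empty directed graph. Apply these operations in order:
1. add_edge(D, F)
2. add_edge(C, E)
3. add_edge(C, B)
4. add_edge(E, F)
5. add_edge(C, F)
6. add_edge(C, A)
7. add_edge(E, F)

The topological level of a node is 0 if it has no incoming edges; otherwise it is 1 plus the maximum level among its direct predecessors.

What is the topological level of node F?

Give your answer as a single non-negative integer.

Op 1: add_edge(D, F). Edges now: 1
Op 2: add_edge(C, E). Edges now: 2
Op 3: add_edge(C, B). Edges now: 3
Op 4: add_edge(E, F). Edges now: 4
Op 5: add_edge(C, F). Edges now: 5
Op 6: add_edge(C, A). Edges now: 6
Op 7: add_edge(E, F) (duplicate, no change). Edges now: 6
Compute levels (Kahn BFS):
  sources (in-degree 0): C, D
  process C: level=0
    C->A: in-degree(A)=0, level(A)=1, enqueue
    C->B: in-degree(B)=0, level(B)=1, enqueue
    C->E: in-degree(E)=0, level(E)=1, enqueue
    C->F: in-degree(F)=2, level(F)>=1
  process D: level=0
    D->F: in-degree(F)=1, level(F)>=1
  process A: level=1
  process B: level=1
  process E: level=1
    E->F: in-degree(F)=0, level(F)=2, enqueue
  process F: level=2
All levels: A:1, B:1, C:0, D:0, E:1, F:2
level(F) = 2

Answer: 2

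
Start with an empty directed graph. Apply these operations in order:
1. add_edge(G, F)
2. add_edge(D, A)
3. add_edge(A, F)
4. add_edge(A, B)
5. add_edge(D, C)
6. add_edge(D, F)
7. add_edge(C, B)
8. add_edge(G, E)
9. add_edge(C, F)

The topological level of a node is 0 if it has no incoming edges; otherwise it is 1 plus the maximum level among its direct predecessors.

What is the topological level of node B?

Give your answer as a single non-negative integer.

Op 1: add_edge(G, F). Edges now: 1
Op 2: add_edge(D, A). Edges now: 2
Op 3: add_edge(A, F). Edges now: 3
Op 4: add_edge(A, B). Edges now: 4
Op 5: add_edge(D, C). Edges now: 5
Op 6: add_edge(D, F). Edges now: 6
Op 7: add_edge(C, B). Edges now: 7
Op 8: add_edge(G, E). Edges now: 8
Op 9: add_edge(C, F). Edges now: 9
Compute levels (Kahn BFS):
  sources (in-degree 0): D, G
  process D: level=0
    D->A: in-degree(A)=0, level(A)=1, enqueue
    D->C: in-degree(C)=0, level(C)=1, enqueue
    D->F: in-degree(F)=3, level(F)>=1
  process G: level=0
    G->E: in-degree(E)=0, level(E)=1, enqueue
    G->F: in-degree(F)=2, level(F)>=1
  process A: level=1
    A->B: in-degree(B)=1, level(B)>=2
    A->F: in-degree(F)=1, level(F)>=2
  process C: level=1
    C->B: in-degree(B)=0, level(B)=2, enqueue
    C->F: in-degree(F)=0, level(F)=2, enqueue
  process E: level=1
  process B: level=2
  process F: level=2
All levels: A:1, B:2, C:1, D:0, E:1, F:2, G:0
level(B) = 2

Answer: 2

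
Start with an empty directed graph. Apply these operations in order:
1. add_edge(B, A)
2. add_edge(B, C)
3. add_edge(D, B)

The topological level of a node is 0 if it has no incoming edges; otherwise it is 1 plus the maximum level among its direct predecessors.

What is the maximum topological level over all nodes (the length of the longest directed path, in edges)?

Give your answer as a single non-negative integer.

Answer: 2

Derivation:
Op 1: add_edge(B, A). Edges now: 1
Op 2: add_edge(B, C). Edges now: 2
Op 3: add_edge(D, B). Edges now: 3
Compute levels (Kahn BFS):
  sources (in-degree 0): D
  process D: level=0
    D->B: in-degree(B)=0, level(B)=1, enqueue
  process B: level=1
    B->A: in-degree(A)=0, level(A)=2, enqueue
    B->C: in-degree(C)=0, level(C)=2, enqueue
  process A: level=2
  process C: level=2
All levels: A:2, B:1, C:2, D:0
max level = 2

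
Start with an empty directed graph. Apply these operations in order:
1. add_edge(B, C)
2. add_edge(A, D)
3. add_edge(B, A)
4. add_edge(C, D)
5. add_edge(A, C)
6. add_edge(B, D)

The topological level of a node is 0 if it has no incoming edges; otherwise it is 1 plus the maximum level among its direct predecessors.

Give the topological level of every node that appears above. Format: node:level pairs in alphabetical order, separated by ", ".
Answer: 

Answer: A:1, B:0, C:2, D:3

Derivation:
Op 1: add_edge(B, C). Edges now: 1
Op 2: add_edge(A, D). Edges now: 2
Op 3: add_edge(B, A). Edges now: 3
Op 4: add_edge(C, D). Edges now: 4
Op 5: add_edge(A, C). Edges now: 5
Op 6: add_edge(B, D). Edges now: 6
Compute levels (Kahn BFS):
  sources (in-degree 0): B
  process B: level=0
    B->A: in-degree(A)=0, level(A)=1, enqueue
    B->C: in-degree(C)=1, level(C)>=1
    B->D: in-degree(D)=2, level(D)>=1
  process A: level=1
    A->C: in-degree(C)=0, level(C)=2, enqueue
    A->D: in-degree(D)=1, level(D)>=2
  process C: level=2
    C->D: in-degree(D)=0, level(D)=3, enqueue
  process D: level=3
All levels: A:1, B:0, C:2, D:3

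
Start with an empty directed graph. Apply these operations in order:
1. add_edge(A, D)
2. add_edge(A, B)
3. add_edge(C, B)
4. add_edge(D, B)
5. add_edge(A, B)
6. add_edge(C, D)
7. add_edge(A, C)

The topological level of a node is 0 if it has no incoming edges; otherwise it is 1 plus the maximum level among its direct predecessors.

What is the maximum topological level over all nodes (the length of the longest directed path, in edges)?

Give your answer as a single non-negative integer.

Op 1: add_edge(A, D). Edges now: 1
Op 2: add_edge(A, B). Edges now: 2
Op 3: add_edge(C, B). Edges now: 3
Op 4: add_edge(D, B). Edges now: 4
Op 5: add_edge(A, B) (duplicate, no change). Edges now: 4
Op 6: add_edge(C, D). Edges now: 5
Op 7: add_edge(A, C). Edges now: 6
Compute levels (Kahn BFS):
  sources (in-degree 0): A
  process A: level=0
    A->B: in-degree(B)=2, level(B)>=1
    A->C: in-degree(C)=0, level(C)=1, enqueue
    A->D: in-degree(D)=1, level(D)>=1
  process C: level=1
    C->B: in-degree(B)=1, level(B)>=2
    C->D: in-degree(D)=0, level(D)=2, enqueue
  process D: level=2
    D->B: in-degree(B)=0, level(B)=3, enqueue
  process B: level=3
All levels: A:0, B:3, C:1, D:2
max level = 3

Answer: 3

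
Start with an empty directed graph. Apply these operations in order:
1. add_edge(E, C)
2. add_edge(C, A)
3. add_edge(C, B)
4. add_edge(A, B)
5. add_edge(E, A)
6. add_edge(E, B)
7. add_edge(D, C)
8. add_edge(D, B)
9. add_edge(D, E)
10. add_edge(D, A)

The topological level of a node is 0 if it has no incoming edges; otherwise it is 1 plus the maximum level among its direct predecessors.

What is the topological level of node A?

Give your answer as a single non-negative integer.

Op 1: add_edge(E, C). Edges now: 1
Op 2: add_edge(C, A). Edges now: 2
Op 3: add_edge(C, B). Edges now: 3
Op 4: add_edge(A, B). Edges now: 4
Op 5: add_edge(E, A). Edges now: 5
Op 6: add_edge(E, B). Edges now: 6
Op 7: add_edge(D, C). Edges now: 7
Op 8: add_edge(D, B). Edges now: 8
Op 9: add_edge(D, E). Edges now: 9
Op 10: add_edge(D, A). Edges now: 10
Compute levels (Kahn BFS):
  sources (in-degree 0): D
  process D: level=0
    D->A: in-degree(A)=2, level(A)>=1
    D->B: in-degree(B)=3, level(B)>=1
    D->C: in-degree(C)=1, level(C)>=1
    D->E: in-degree(E)=0, level(E)=1, enqueue
  process E: level=1
    E->A: in-degree(A)=1, level(A)>=2
    E->B: in-degree(B)=2, level(B)>=2
    E->C: in-degree(C)=0, level(C)=2, enqueue
  process C: level=2
    C->A: in-degree(A)=0, level(A)=3, enqueue
    C->B: in-degree(B)=1, level(B)>=3
  process A: level=3
    A->B: in-degree(B)=0, level(B)=4, enqueue
  process B: level=4
All levels: A:3, B:4, C:2, D:0, E:1
level(A) = 3

Answer: 3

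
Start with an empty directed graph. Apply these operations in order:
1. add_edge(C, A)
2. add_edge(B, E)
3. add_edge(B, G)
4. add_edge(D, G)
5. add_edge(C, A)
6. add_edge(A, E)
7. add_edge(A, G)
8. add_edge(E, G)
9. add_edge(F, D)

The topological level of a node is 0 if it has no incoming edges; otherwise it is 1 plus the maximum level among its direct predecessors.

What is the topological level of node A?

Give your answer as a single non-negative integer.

Answer: 1

Derivation:
Op 1: add_edge(C, A). Edges now: 1
Op 2: add_edge(B, E). Edges now: 2
Op 3: add_edge(B, G). Edges now: 3
Op 4: add_edge(D, G). Edges now: 4
Op 5: add_edge(C, A) (duplicate, no change). Edges now: 4
Op 6: add_edge(A, E). Edges now: 5
Op 7: add_edge(A, G). Edges now: 6
Op 8: add_edge(E, G). Edges now: 7
Op 9: add_edge(F, D). Edges now: 8
Compute levels (Kahn BFS):
  sources (in-degree 0): B, C, F
  process B: level=0
    B->E: in-degree(E)=1, level(E)>=1
    B->G: in-degree(G)=3, level(G)>=1
  process C: level=0
    C->A: in-degree(A)=0, level(A)=1, enqueue
  process F: level=0
    F->D: in-degree(D)=0, level(D)=1, enqueue
  process A: level=1
    A->E: in-degree(E)=0, level(E)=2, enqueue
    A->G: in-degree(G)=2, level(G)>=2
  process D: level=1
    D->G: in-degree(G)=1, level(G)>=2
  process E: level=2
    E->G: in-degree(G)=0, level(G)=3, enqueue
  process G: level=3
All levels: A:1, B:0, C:0, D:1, E:2, F:0, G:3
level(A) = 1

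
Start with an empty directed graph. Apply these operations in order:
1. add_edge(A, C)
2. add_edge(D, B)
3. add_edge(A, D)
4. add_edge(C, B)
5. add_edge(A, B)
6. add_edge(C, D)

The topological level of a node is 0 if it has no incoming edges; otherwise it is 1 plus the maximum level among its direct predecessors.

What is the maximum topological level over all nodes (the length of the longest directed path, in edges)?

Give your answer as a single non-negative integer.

Op 1: add_edge(A, C). Edges now: 1
Op 2: add_edge(D, B). Edges now: 2
Op 3: add_edge(A, D). Edges now: 3
Op 4: add_edge(C, B). Edges now: 4
Op 5: add_edge(A, B). Edges now: 5
Op 6: add_edge(C, D). Edges now: 6
Compute levels (Kahn BFS):
  sources (in-degree 0): A
  process A: level=0
    A->B: in-degree(B)=2, level(B)>=1
    A->C: in-degree(C)=0, level(C)=1, enqueue
    A->D: in-degree(D)=1, level(D)>=1
  process C: level=1
    C->B: in-degree(B)=1, level(B)>=2
    C->D: in-degree(D)=0, level(D)=2, enqueue
  process D: level=2
    D->B: in-degree(B)=0, level(B)=3, enqueue
  process B: level=3
All levels: A:0, B:3, C:1, D:2
max level = 3

Answer: 3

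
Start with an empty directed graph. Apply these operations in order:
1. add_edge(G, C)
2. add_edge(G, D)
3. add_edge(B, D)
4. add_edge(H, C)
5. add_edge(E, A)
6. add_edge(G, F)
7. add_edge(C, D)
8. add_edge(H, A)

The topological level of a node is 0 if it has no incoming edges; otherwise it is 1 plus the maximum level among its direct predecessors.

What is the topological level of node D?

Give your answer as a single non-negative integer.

Op 1: add_edge(G, C). Edges now: 1
Op 2: add_edge(G, D). Edges now: 2
Op 3: add_edge(B, D). Edges now: 3
Op 4: add_edge(H, C). Edges now: 4
Op 5: add_edge(E, A). Edges now: 5
Op 6: add_edge(G, F). Edges now: 6
Op 7: add_edge(C, D). Edges now: 7
Op 8: add_edge(H, A). Edges now: 8
Compute levels (Kahn BFS):
  sources (in-degree 0): B, E, G, H
  process B: level=0
    B->D: in-degree(D)=2, level(D)>=1
  process E: level=0
    E->A: in-degree(A)=1, level(A)>=1
  process G: level=0
    G->C: in-degree(C)=1, level(C)>=1
    G->D: in-degree(D)=1, level(D)>=1
    G->F: in-degree(F)=0, level(F)=1, enqueue
  process H: level=0
    H->A: in-degree(A)=0, level(A)=1, enqueue
    H->C: in-degree(C)=0, level(C)=1, enqueue
  process F: level=1
  process A: level=1
  process C: level=1
    C->D: in-degree(D)=0, level(D)=2, enqueue
  process D: level=2
All levels: A:1, B:0, C:1, D:2, E:0, F:1, G:0, H:0
level(D) = 2

Answer: 2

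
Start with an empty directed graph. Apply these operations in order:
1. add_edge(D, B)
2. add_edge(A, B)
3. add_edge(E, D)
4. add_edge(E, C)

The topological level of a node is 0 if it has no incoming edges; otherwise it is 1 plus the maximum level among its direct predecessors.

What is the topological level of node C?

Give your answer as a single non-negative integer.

Op 1: add_edge(D, B). Edges now: 1
Op 2: add_edge(A, B). Edges now: 2
Op 3: add_edge(E, D). Edges now: 3
Op 4: add_edge(E, C). Edges now: 4
Compute levels (Kahn BFS):
  sources (in-degree 0): A, E
  process A: level=0
    A->B: in-degree(B)=1, level(B)>=1
  process E: level=0
    E->C: in-degree(C)=0, level(C)=1, enqueue
    E->D: in-degree(D)=0, level(D)=1, enqueue
  process C: level=1
  process D: level=1
    D->B: in-degree(B)=0, level(B)=2, enqueue
  process B: level=2
All levels: A:0, B:2, C:1, D:1, E:0
level(C) = 1

Answer: 1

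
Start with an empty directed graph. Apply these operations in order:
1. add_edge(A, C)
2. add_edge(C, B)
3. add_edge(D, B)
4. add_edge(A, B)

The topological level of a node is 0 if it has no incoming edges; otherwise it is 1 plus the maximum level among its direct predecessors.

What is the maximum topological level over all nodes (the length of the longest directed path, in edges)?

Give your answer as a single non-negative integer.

Answer: 2

Derivation:
Op 1: add_edge(A, C). Edges now: 1
Op 2: add_edge(C, B). Edges now: 2
Op 3: add_edge(D, B). Edges now: 3
Op 4: add_edge(A, B). Edges now: 4
Compute levels (Kahn BFS):
  sources (in-degree 0): A, D
  process A: level=0
    A->B: in-degree(B)=2, level(B)>=1
    A->C: in-degree(C)=0, level(C)=1, enqueue
  process D: level=0
    D->B: in-degree(B)=1, level(B)>=1
  process C: level=1
    C->B: in-degree(B)=0, level(B)=2, enqueue
  process B: level=2
All levels: A:0, B:2, C:1, D:0
max level = 2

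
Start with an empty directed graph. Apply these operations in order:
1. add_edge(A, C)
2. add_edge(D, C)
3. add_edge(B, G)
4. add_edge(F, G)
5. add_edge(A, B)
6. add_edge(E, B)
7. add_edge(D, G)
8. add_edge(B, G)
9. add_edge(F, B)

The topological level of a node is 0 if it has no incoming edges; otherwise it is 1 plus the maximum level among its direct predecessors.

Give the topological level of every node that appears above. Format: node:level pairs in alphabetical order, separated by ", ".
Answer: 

Answer: A:0, B:1, C:1, D:0, E:0, F:0, G:2

Derivation:
Op 1: add_edge(A, C). Edges now: 1
Op 2: add_edge(D, C). Edges now: 2
Op 3: add_edge(B, G). Edges now: 3
Op 4: add_edge(F, G). Edges now: 4
Op 5: add_edge(A, B). Edges now: 5
Op 6: add_edge(E, B). Edges now: 6
Op 7: add_edge(D, G). Edges now: 7
Op 8: add_edge(B, G) (duplicate, no change). Edges now: 7
Op 9: add_edge(F, B). Edges now: 8
Compute levels (Kahn BFS):
  sources (in-degree 0): A, D, E, F
  process A: level=0
    A->B: in-degree(B)=2, level(B)>=1
    A->C: in-degree(C)=1, level(C)>=1
  process D: level=0
    D->C: in-degree(C)=0, level(C)=1, enqueue
    D->G: in-degree(G)=2, level(G)>=1
  process E: level=0
    E->B: in-degree(B)=1, level(B)>=1
  process F: level=0
    F->B: in-degree(B)=0, level(B)=1, enqueue
    F->G: in-degree(G)=1, level(G)>=1
  process C: level=1
  process B: level=1
    B->G: in-degree(G)=0, level(G)=2, enqueue
  process G: level=2
All levels: A:0, B:1, C:1, D:0, E:0, F:0, G:2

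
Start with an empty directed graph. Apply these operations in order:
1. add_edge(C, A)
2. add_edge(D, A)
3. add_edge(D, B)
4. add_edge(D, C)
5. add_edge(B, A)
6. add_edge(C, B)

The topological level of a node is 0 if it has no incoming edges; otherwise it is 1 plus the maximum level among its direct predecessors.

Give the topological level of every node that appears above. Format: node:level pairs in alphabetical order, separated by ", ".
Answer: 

Op 1: add_edge(C, A). Edges now: 1
Op 2: add_edge(D, A). Edges now: 2
Op 3: add_edge(D, B). Edges now: 3
Op 4: add_edge(D, C). Edges now: 4
Op 5: add_edge(B, A). Edges now: 5
Op 6: add_edge(C, B). Edges now: 6
Compute levels (Kahn BFS):
  sources (in-degree 0): D
  process D: level=0
    D->A: in-degree(A)=2, level(A)>=1
    D->B: in-degree(B)=1, level(B)>=1
    D->C: in-degree(C)=0, level(C)=1, enqueue
  process C: level=1
    C->A: in-degree(A)=1, level(A)>=2
    C->B: in-degree(B)=0, level(B)=2, enqueue
  process B: level=2
    B->A: in-degree(A)=0, level(A)=3, enqueue
  process A: level=3
All levels: A:3, B:2, C:1, D:0

Answer: A:3, B:2, C:1, D:0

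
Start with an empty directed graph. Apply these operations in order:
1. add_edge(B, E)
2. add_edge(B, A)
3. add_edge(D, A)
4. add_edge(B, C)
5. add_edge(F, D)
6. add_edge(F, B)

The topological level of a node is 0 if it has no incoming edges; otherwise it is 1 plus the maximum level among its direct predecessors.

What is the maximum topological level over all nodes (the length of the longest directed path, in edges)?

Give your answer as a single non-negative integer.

Op 1: add_edge(B, E). Edges now: 1
Op 2: add_edge(B, A). Edges now: 2
Op 3: add_edge(D, A). Edges now: 3
Op 4: add_edge(B, C). Edges now: 4
Op 5: add_edge(F, D). Edges now: 5
Op 6: add_edge(F, B). Edges now: 6
Compute levels (Kahn BFS):
  sources (in-degree 0): F
  process F: level=0
    F->B: in-degree(B)=0, level(B)=1, enqueue
    F->D: in-degree(D)=0, level(D)=1, enqueue
  process B: level=1
    B->A: in-degree(A)=1, level(A)>=2
    B->C: in-degree(C)=0, level(C)=2, enqueue
    B->E: in-degree(E)=0, level(E)=2, enqueue
  process D: level=1
    D->A: in-degree(A)=0, level(A)=2, enqueue
  process C: level=2
  process E: level=2
  process A: level=2
All levels: A:2, B:1, C:2, D:1, E:2, F:0
max level = 2

Answer: 2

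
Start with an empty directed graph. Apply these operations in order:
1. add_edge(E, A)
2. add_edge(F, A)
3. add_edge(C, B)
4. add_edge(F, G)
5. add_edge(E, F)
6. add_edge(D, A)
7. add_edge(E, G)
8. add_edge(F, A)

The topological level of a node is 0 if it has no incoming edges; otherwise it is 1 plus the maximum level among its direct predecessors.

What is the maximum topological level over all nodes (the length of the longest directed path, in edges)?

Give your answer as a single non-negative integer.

Answer: 2

Derivation:
Op 1: add_edge(E, A). Edges now: 1
Op 2: add_edge(F, A). Edges now: 2
Op 3: add_edge(C, B). Edges now: 3
Op 4: add_edge(F, G). Edges now: 4
Op 5: add_edge(E, F). Edges now: 5
Op 6: add_edge(D, A). Edges now: 6
Op 7: add_edge(E, G). Edges now: 7
Op 8: add_edge(F, A) (duplicate, no change). Edges now: 7
Compute levels (Kahn BFS):
  sources (in-degree 0): C, D, E
  process C: level=0
    C->B: in-degree(B)=0, level(B)=1, enqueue
  process D: level=0
    D->A: in-degree(A)=2, level(A)>=1
  process E: level=0
    E->A: in-degree(A)=1, level(A)>=1
    E->F: in-degree(F)=0, level(F)=1, enqueue
    E->G: in-degree(G)=1, level(G)>=1
  process B: level=1
  process F: level=1
    F->A: in-degree(A)=0, level(A)=2, enqueue
    F->G: in-degree(G)=0, level(G)=2, enqueue
  process A: level=2
  process G: level=2
All levels: A:2, B:1, C:0, D:0, E:0, F:1, G:2
max level = 2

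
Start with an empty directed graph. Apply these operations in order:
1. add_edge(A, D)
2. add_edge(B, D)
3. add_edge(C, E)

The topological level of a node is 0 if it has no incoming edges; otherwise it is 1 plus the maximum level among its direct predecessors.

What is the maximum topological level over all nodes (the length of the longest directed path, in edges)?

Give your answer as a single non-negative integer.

Op 1: add_edge(A, D). Edges now: 1
Op 2: add_edge(B, D). Edges now: 2
Op 3: add_edge(C, E). Edges now: 3
Compute levels (Kahn BFS):
  sources (in-degree 0): A, B, C
  process A: level=0
    A->D: in-degree(D)=1, level(D)>=1
  process B: level=0
    B->D: in-degree(D)=0, level(D)=1, enqueue
  process C: level=0
    C->E: in-degree(E)=0, level(E)=1, enqueue
  process D: level=1
  process E: level=1
All levels: A:0, B:0, C:0, D:1, E:1
max level = 1

Answer: 1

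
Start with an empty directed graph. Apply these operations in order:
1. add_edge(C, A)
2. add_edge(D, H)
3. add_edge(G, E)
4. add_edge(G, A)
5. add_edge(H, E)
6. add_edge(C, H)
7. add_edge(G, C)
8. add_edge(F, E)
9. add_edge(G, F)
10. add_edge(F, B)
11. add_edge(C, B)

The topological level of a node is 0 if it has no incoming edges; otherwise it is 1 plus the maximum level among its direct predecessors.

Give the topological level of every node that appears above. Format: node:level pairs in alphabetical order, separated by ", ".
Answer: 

Op 1: add_edge(C, A). Edges now: 1
Op 2: add_edge(D, H). Edges now: 2
Op 3: add_edge(G, E). Edges now: 3
Op 4: add_edge(G, A). Edges now: 4
Op 5: add_edge(H, E). Edges now: 5
Op 6: add_edge(C, H). Edges now: 6
Op 7: add_edge(G, C). Edges now: 7
Op 8: add_edge(F, E). Edges now: 8
Op 9: add_edge(G, F). Edges now: 9
Op 10: add_edge(F, B). Edges now: 10
Op 11: add_edge(C, B). Edges now: 11
Compute levels (Kahn BFS):
  sources (in-degree 0): D, G
  process D: level=0
    D->H: in-degree(H)=1, level(H)>=1
  process G: level=0
    G->A: in-degree(A)=1, level(A)>=1
    G->C: in-degree(C)=0, level(C)=1, enqueue
    G->E: in-degree(E)=2, level(E)>=1
    G->F: in-degree(F)=0, level(F)=1, enqueue
  process C: level=1
    C->A: in-degree(A)=0, level(A)=2, enqueue
    C->B: in-degree(B)=1, level(B)>=2
    C->H: in-degree(H)=0, level(H)=2, enqueue
  process F: level=1
    F->B: in-degree(B)=0, level(B)=2, enqueue
    F->E: in-degree(E)=1, level(E)>=2
  process A: level=2
  process H: level=2
    H->E: in-degree(E)=0, level(E)=3, enqueue
  process B: level=2
  process E: level=3
All levels: A:2, B:2, C:1, D:0, E:3, F:1, G:0, H:2

Answer: A:2, B:2, C:1, D:0, E:3, F:1, G:0, H:2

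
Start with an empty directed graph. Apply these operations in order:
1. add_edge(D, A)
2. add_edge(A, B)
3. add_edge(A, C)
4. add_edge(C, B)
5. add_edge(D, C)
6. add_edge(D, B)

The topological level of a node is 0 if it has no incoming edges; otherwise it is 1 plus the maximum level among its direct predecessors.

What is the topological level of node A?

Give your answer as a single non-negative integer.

Answer: 1

Derivation:
Op 1: add_edge(D, A). Edges now: 1
Op 2: add_edge(A, B). Edges now: 2
Op 3: add_edge(A, C). Edges now: 3
Op 4: add_edge(C, B). Edges now: 4
Op 5: add_edge(D, C). Edges now: 5
Op 6: add_edge(D, B). Edges now: 6
Compute levels (Kahn BFS):
  sources (in-degree 0): D
  process D: level=0
    D->A: in-degree(A)=0, level(A)=1, enqueue
    D->B: in-degree(B)=2, level(B)>=1
    D->C: in-degree(C)=1, level(C)>=1
  process A: level=1
    A->B: in-degree(B)=1, level(B)>=2
    A->C: in-degree(C)=0, level(C)=2, enqueue
  process C: level=2
    C->B: in-degree(B)=0, level(B)=3, enqueue
  process B: level=3
All levels: A:1, B:3, C:2, D:0
level(A) = 1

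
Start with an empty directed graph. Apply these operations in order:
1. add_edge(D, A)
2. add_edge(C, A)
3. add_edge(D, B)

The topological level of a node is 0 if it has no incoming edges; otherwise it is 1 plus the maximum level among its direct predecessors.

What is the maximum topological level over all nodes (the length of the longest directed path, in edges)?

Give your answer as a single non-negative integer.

Op 1: add_edge(D, A). Edges now: 1
Op 2: add_edge(C, A). Edges now: 2
Op 3: add_edge(D, B). Edges now: 3
Compute levels (Kahn BFS):
  sources (in-degree 0): C, D
  process C: level=0
    C->A: in-degree(A)=1, level(A)>=1
  process D: level=0
    D->A: in-degree(A)=0, level(A)=1, enqueue
    D->B: in-degree(B)=0, level(B)=1, enqueue
  process A: level=1
  process B: level=1
All levels: A:1, B:1, C:0, D:0
max level = 1

Answer: 1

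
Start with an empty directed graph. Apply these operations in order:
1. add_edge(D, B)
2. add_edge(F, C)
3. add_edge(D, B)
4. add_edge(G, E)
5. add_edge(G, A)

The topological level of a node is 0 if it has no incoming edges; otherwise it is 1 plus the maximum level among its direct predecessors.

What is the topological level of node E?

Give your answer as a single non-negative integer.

Answer: 1

Derivation:
Op 1: add_edge(D, B). Edges now: 1
Op 2: add_edge(F, C). Edges now: 2
Op 3: add_edge(D, B) (duplicate, no change). Edges now: 2
Op 4: add_edge(G, E). Edges now: 3
Op 5: add_edge(G, A). Edges now: 4
Compute levels (Kahn BFS):
  sources (in-degree 0): D, F, G
  process D: level=0
    D->B: in-degree(B)=0, level(B)=1, enqueue
  process F: level=0
    F->C: in-degree(C)=0, level(C)=1, enqueue
  process G: level=0
    G->A: in-degree(A)=0, level(A)=1, enqueue
    G->E: in-degree(E)=0, level(E)=1, enqueue
  process B: level=1
  process C: level=1
  process A: level=1
  process E: level=1
All levels: A:1, B:1, C:1, D:0, E:1, F:0, G:0
level(E) = 1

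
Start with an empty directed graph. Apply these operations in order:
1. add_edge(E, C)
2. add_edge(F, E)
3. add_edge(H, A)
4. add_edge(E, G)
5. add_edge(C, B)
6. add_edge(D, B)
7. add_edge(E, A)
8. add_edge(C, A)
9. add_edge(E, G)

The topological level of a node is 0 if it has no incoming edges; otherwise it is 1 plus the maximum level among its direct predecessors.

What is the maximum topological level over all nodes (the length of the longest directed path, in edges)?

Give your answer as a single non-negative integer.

Answer: 3

Derivation:
Op 1: add_edge(E, C). Edges now: 1
Op 2: add_edge(F, E). Edges now: 2
Op 3: add_edge(H, A). Edges now: 3
Op 4: add_edge(E, G). Edges now: 4
Op 5: add_edge(C, B). Edges now: 5
Op 6: add_edge(D, B). Edges now: 6
Op 7: add_edge(E, A). Edges now: 7
Op 8: add_edge(C, A). Edges now: 8
Op 9: add_edge(E, G) (duplicate, no change). Edges now: 8
Compute levels (Kahn BFS):
  sources (in-degree 0): D, F, H
  process D: level=0
    D->B: in-degree(B)=1, level(B)>=1
  process F: level=0
    F->E: in-degree(E)=0, level(E)=1, enqueue
  process H: level=0
    H->A: in-degree(A)=2, level(A)>=1
  process E: level=1
    E->A: in-degree(A)=1, level(A)>=2
    E->C: in-degree(C)=0, level(C)=2, enqueue
    E->G: in-degree(G)=0, level(G)=2, enqueue
  process C: level=2
    C->A: in-degree(A)=0, level(A)=3, enqueue
    C->B: in-degree(B)=0, level(B)=3, enqueue
  process G: level=2
  process A: level=3
  process B: level=3
All levels: A:3, B:3, C:2, D:0, E:1, F:0, G:2, H:0
max level = 3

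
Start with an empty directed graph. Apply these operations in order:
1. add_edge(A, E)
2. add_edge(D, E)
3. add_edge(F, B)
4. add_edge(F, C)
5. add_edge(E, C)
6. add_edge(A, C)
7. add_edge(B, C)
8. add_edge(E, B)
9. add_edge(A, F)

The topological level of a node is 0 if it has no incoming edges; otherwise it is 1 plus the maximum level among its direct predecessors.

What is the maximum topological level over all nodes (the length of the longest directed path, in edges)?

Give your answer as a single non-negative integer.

Answer: 3

Derivation:
Op 1: add_edge(A, E). Edges now: 1
Op 2: add_edge(D, E). Edges now: 2
Op 3: add_edge(F, B). Edges now: 3
Op 4: add_edge(F, C). Edges now: 4
Op 5: add_edge(E, C). Edges now: 5
Op 6: add_edge(A, C). Edges now: 6
Op 7: add_edge(B, C). Edges now: 7
Op 8: add_edge(E, B). Edges now: 8
Op 9: add_edge(A, F). Edges now: 9
Compute levels (Kahn BFS):
  sources (in-degree 0): A, D
  process A: level=0
    A->C: in-degree(C)=3, level(C)>=1
    A->E: in-degree(E)=1, level(E)>=1
    A->F: in-degree(F)=0, level(F)=1, enqueue
  process D: level=0
    D->E: in-degree(E)=0, level(E)=1, enqueue
  process F: level=1
    F->B: in-degree(B)=1, level(B)>=2
    F->C: in-degree(C)=2, level(C)>=2
  process E: level=1
    E->B: in-degree(B)=0, level(B)=2, enqueue
    E->C: in-degree(C)=1, level(C)>=2
  process B: level=2
    B->C: in-degree(C)=0, level(C)=3, enqueue
  process C: level=3
All levels: A:0, B:2, C:3, D:0, E:1, F:1
max level = 3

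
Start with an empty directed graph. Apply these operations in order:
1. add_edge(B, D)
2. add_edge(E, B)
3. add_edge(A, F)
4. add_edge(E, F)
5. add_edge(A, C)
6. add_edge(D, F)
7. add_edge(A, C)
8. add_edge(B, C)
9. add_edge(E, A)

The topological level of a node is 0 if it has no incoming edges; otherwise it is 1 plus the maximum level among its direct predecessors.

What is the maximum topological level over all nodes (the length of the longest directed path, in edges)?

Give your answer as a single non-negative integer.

Op 1: add_edge(B, D). Edges now: 1
Op 2: add_edge(E, B). Edges now: 2
Op 3: add_edge(A, F). Edges now: 3
Op 4: add_edge(E, F). Edges now: 4
Op 5: add_edge(A, C). Edges now: 5
Op 6: add_edge(D, F). Edges now: 6
Op 7: add_edge(A, C) (duplicate, no change). Edges now: 6
Op 8: add_edge(B, C). Edges now: 7
Op 9: add_edge(E, A). Edges now: 8
Compute levels (Kahn BFS):
  sources (in-degree 0): E
  process E: level=0
    E->A: in-degree(A)=0, level(A)=1, enqueue
    E->B: in-degree(B)=0, level(B)=1, enqueue
    E->F: in-degree(F)=2, level(F)>=1
  process A: level=1
    A->C: in-degree(C)=1, level(C)>=2
    A->F: in-degree(F)=1, level(F)>=2
  process B: level=1
    B->C: in-degree(C)=0, level(C)=2, enqueue
    B->D: in-degree(D)=0, level(D)=2, enqueue
  process C: level=2
  process D: level=2
    D->F: in-degree(F)=0, level(F)=3, enqueue
  process F: level=3
All levels: A:1, B:1, C:2, D:2, E:0, F:3
max level = 3

Answer: 3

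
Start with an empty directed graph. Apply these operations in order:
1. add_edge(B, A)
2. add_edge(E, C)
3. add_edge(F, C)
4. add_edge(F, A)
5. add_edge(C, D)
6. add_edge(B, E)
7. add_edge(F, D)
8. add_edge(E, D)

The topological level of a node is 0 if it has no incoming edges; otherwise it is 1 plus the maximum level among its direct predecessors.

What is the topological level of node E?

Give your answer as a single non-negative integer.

Answer: 1

Derivation:
Op 1: add_edge(B, A). Edges now: 1
Op 2: add_edge(E, C). Edges now: 2
Op 3: add_edge(F, C). Edges now: 3
Op 4: add_edge(F, A). Edges now: 4
Op 5: add_edge(C, D). Edges now: 5
Op 6: add_edge(B, E). Edges now: 6
Op 7: add_edge(F, D). Edges now: 7
Op 8: add_edge(E, D). Edges now: 8
Compute levels (Kahn BFS):
  sources (in-degree 0): B, F
  process B: level=0
    B->A: in-degree(A)=1, level(A)>=1
    B->E: in-degree(E)=0, level(E)=1, enqueue
  process F: level=0
    F->A: in-degree(A)=0, level(A)=1, enqueue
    F->C: in-degree(C)=1, level(C)>=1
    F->D: in-degree(D)=2, level(D)>=1
  process E: level=1
    E->C: in-degree(C)=0, level(C)=2, enqueue
    E->D: in-degree(D)=1, level(D)>=2
  process A: level=1
  process C: level=2
    C->D: in-degree(D)=0, level(D)=3, enqueue
  process D: level=3
All levels: A:1, B:0, C:2, D:3, E:1, F:0
level(E) = 1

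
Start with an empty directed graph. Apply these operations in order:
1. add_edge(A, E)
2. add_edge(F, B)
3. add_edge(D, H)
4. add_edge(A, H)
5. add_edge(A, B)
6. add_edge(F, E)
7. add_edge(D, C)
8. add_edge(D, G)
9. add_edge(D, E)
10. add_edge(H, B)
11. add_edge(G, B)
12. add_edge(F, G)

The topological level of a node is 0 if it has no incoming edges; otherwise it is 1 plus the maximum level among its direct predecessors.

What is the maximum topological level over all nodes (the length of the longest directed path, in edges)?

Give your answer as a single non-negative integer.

Op 1: add_edge(A, E). Edges now: 1
Op 2: add_edge(F, B). Edges now: 2
Op 3: add_edge(D, H). Edges now: 3
Op 4: add_edge(A, H). Edges now: 4
Op 5: add_edge(A, B). Edges now: 5
Op 6: add_edge(F, E). Edges now: 6
Op 7: add_edge(D, C). Edges now: 7
Op 8: add_edge(D, G). Edges now: 8
Op 9: add_edge(D, E). Edges now: 9
Op 10: add_edge(H, B). Edges now: 10
Op 11: add_edge(G, B). Edges now: 11
Op 12: add_edge(F, G). Edges now: 12
Compute levels (Kahn BFS):
  sources (in-degree 0): A, D, F
  process A: level=0
    A->B: in-degree(B)=3, level(B)>=1
    A->E: in-degree(E)=2, level(E)>=1
    A->H: in-degree(H)=1, level(H)>=1
  process D: level=0
    D->C: in-degree(C)=0, level(C)=1, enqueue
    D->E: in-degree(E)=1, level(E)>=1
    D->G: in-degree(G)=1, level(G)>=1
    D->H: in-degree(H)=0, level(H)=1, enqueue
  process F: level=0
    F->B: in-degree(B)=2, level(B)>=1
    F->E: in-degree(E)=0, level(E)=1, enqueue
    F->G: in-degree(G)=0, level(G)=1, enqueue
  process C: level=1
  process H: level=1
    H->B: in-degree(B)=1, level(B)>=2
  process E: level=1
  process G: level=1
    G->B: in-degree(B)=0, level(B)=2, enqueue
  process B: level=2
All levels: A:0, B:2, C:1, D:0, E:1, F:0, G:1, H:1
max level = 2

Answer: 2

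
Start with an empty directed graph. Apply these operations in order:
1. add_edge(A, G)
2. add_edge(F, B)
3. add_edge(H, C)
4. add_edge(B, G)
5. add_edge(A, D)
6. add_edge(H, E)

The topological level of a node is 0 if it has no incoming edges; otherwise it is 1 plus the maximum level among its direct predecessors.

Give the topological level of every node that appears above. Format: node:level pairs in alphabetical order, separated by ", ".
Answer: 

Op 1: add_edge(A, G). Edges now: 1
Op 2: add_edge(F, B). Edges now: 2
Op 3: add_edge(H, C). Edges now: 3
Op 4: add_edge(B, G). Edges now: 4
Op 5: add_edge(A, D). Edges now: 5
Op 6: add_edge(H, E). Edges now: 6
Compute levels (Kahn BFS):
  sources (in-degree 0): A, F, H
  process A: level=0
    A->D: in-degree(D)=0, level(D)=1, enqueue
    A->G: in-degree(G)=1, level(G)>=1
  process F: level=0
    F->B: in-degree(B)=0, level(B)=1, enqueue
  process H: level=0
    H->C: in-degree(C)=0, level(C)=1, enqueue
    H->E: in-degree(E)=0, level(E)=1, enqueue
  process D: level=1
  process B: level=1
    B->G: in-degree(G)=0, level(G)=2, enqueue
  process C: level=1
  process E: level=1
  process G: level=2
All levels: A:0, B:1, C:1, D:1, E:1, F:0, G:2, H:0

Answer: A:0, B:1, C:1, D:1, E:1, F:0, G:2, H:0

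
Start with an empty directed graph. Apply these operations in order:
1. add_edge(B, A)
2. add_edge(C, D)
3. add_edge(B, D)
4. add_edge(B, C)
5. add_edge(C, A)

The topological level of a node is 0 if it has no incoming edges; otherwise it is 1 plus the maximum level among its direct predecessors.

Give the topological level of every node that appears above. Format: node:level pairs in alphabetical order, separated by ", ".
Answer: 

Answer: A:2, B:0, C:1, D:2

Derivation:
Op 1: add_edge(B, A). Edges now: 1
Op 2: add_edge(C, D). Edges now: 2
Op 3: add_edge(B, D). Edges now: 3
Op 4: add_edge(B, C). Edges now: 4
Op 5: add_edge(C, A). Edges now: 5
Compute levels (Kahn BFS):
  sources (in-degree 0): B
  process B: level=0
    B->A: in-degree(A)=1, level(A)>=1
    B->C: in-degree(C)=0, level(C)=1, enqueue
    B->D: in-degree(D)=1, level(D)>=1
  process C: level=1
    C->A: in-degree(A)=0, level(A)=2, enqueue
    C->D: in-degree(D)=0, level(D)=2, enqueue
  process A: level=2
  process D: level=2
All levels: A:2, B:0, C:1, D:2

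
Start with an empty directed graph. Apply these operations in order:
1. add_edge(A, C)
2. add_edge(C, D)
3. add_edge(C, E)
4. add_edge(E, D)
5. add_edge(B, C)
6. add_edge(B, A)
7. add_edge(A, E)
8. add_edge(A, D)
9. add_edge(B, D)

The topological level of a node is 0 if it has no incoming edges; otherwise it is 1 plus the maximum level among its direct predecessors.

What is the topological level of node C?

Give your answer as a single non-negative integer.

Op 1: add_edge(A, C). Edges now: 1
Op 2: add_edge(C, D). Edges now: 2
Op 3: add_edge(C, E). Edges now: 3
Op 4: add_edge(E, D). Edges now: 4
Op 5: add_edge(B, C). Edges now: 5
Op 6: add_edge(B, A). Edges now: 6
Op 7: add_edge(A, E). Edges now: 7
Op 8: add_edge(A, D). Edges now: 8
Op 9: add_edge(B, D). Edges now: 9
Compute levels (Kahn BFS):
  sources (in-degree 0): B
  process B: level=0
    B->A: in-degree(A)=0, level(A)=1, enqueue
    B->C: in-degree(C)=1, level(C)>=1
    B->D: in-degree(D)=3, level(D)>=1
  process A: level=1
    A->C: in-degree(C)=0, level(C)=2, enqueue
    A->D: in-degree(D)=2, level(D)>=2
    A->E: in-degree(E)=1, level(E)>=2
  process C: level=2
    C->D: in-degree(D)=1, level(D)>=3
    C->E: in-degree(E)=0, level(E)=3, enqueue
  process E: level=3
    E->D: in-degree(D)=0, level(D)=4, enqueue
  process D: level=4
All levels: A:1, B:0, C:2, D:4, E:3
level(C) = 2

Answer: 2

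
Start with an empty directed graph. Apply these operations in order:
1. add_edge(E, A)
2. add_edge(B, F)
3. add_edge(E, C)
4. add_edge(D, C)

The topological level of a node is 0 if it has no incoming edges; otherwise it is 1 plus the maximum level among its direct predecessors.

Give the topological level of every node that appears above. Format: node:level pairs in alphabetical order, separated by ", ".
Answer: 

Op 1: add_edge(E, A). Edges now: 1
Op 2: add_edge(B, F). Edges now: 2
Op 3: add_edge(E, C). Edges now: 3
Op 4: add_edge(D, C). Edges now: 4
Compute levels (Kahn BFS):
  sources (in-degree 0): B, D, E
  process B: level=0
    B->F: in-degree(F)=0, level(F)=1, enqueue
  process D: level=0
    D->C: in-degree(C)=1, level(C)>=1
  process E: level=0
    E->A: in-degree(A)=0, level(A)=1, enqueue
    E->C: in-degree(C)=0, level(C)=1, enqueue
  process F: level=1
  process A: level=1
  process C: level=1
All levels: A:1, B:0, C:1, D:0, E:0, F:1

Answer: A:1, B:0, C:1, D:0, E:0, F:1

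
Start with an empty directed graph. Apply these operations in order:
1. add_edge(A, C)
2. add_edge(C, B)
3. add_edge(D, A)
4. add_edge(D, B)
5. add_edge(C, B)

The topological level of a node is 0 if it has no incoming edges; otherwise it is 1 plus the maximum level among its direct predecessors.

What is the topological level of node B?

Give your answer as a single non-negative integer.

Answer: 3

Derivation:
Op 1: add_edge(A, C). Edges now: 1
Op 2: add_edge(C, B). Edges now: 2
Op 3: add_edge(D, A). Edges now: 3
Op 4: add_edge(D, B). Edges now: 4
Op 5: add_edge(C, B) (duplicate, no change). Edges now: 4
Compute levels (Kahn BFS):
  sources (in-degree 0): D
  process D: level=0
    D->A: in-degree(A)=0, level(A)=1, enqueue
    D->B: in-degree(B)=1, level(B)>=1
  process A: level=1
    A->C: in-degree(C)=0, level(C)=2, enqueue
  process C: level=2
    C->B: in-degree(B)=0, level(B)=3, enqueue
  process B: level=3
All levels: A:1, B:3, C:2, D:0
level(B) = 3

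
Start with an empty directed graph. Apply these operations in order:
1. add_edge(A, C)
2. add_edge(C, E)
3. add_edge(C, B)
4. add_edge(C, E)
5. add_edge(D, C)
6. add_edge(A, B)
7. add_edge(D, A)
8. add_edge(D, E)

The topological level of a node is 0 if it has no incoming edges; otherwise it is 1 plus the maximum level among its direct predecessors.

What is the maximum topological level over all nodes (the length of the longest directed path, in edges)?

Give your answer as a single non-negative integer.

Op 1: add_edge(A, C). Edges now: 1
Op 2: add_edge(C, E). Edges now: 2
Op 3: add_edge(C, B). Edges now: 3
Op 4: add_edge(C, E) (duplicate, no change). Edges now: 3
Op 5: add_edge(D, C). Edges now: 4
Op 6: add_edge(A, B). Edges now: 5
Op 7: add_edge(D, A). Edges now: 6
Op 8: add_edge(D, E). Edges now: 7
Compute levels (Kahn BFS):
  sources (in-degree 0): D
  process D: level=0
    D->A: in-degree(A)=0, level(A)=1, enqueue
    D->C: in-degree(C)=1, level(C)>=1
    D->E: in-degree(E)=1, level(E)>=1
  process A: level=1
    A->B: in-degree(B)=1, level(B)>=2
    A->C: in-degree(C)=0, level(C)=2, enqueue
  process C: level=2
    C->B: in-degree(B)=0, level(B)=3, enqueue
    C->E: in-degree(E)=0, level(E)=3, enqueue
  process B: level=3
  process E: level=3
All levels: A:1, B:3, C:2, D:0, E:3
max level = 3

Answer: 3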